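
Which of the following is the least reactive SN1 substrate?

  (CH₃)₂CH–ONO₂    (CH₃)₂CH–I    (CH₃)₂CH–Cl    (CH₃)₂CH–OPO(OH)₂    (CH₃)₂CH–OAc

Identical carbon frameworks mean the comparison reduces to leaving-group quality.
Leaving-group ability tracks the stability of the departed species; conjugate-acid pKₐ is the usual yardstick (lower pKₐ → better LG).
(CH₃)₂CH–I loses I⁻: pKₐ(HI) ≈ -10
(CH₃)₂CH–Cl loses Cl⁻: pKₐ(HCl) ≈ -7
(CH₃)₂CH–ONO₂ loses NO₃⁻: pKₐ(HNO₃) ≈ -1.3
(CH₃)₂CH–OPO(OH)₂ loses H₂PO₄⁻: pKₐ(H₃PO₄) ≈ 2.1
(CH₃)₂CH–OAc loses AcO⁻: pKₐ(CH₃COOH) ≈ 4.8

(CH₃)₂CH–OAc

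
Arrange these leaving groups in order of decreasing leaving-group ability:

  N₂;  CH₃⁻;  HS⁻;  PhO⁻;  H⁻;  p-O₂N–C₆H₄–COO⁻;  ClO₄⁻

N₂ > ClO₄⁻ > p-O₂N–C₆H₄–COO⁻ > HS⁻ > PhO⁻ > H⁻ > CH₃⁻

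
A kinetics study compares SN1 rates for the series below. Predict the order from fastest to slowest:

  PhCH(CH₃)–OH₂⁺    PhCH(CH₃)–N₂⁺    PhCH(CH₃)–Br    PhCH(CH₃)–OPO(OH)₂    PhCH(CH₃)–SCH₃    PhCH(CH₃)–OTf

PhCH(CH₃)–N₂⁺ > PhCH(CH₃)–OTf > PhCH(CH₃)–Br > PhCH(CH₃)–OH₂⁺ > PhCH(CH₃)–OPO(OH)₂ > PhCH(CH₃)–SCH₃

The skeletons are identical, so relative rate is governed entirely by leaving-group ability.
A good leaving group is a weak base: the lower the pKₐ of its conjugate acid, the more readily it departs.
PhCH(CH₃)–N₂⁺ loses N₂: no meaningful conjugate acid; N₂ departs as an exceptionally stable neutral molecule
PhCH(CH₃)–OTf loses OTf⁻: pKₐ(CF₃SO₃H (triflic acid)) ≈ -14
PhCH(CH₃)–Br loses Br⁻: pKₐ(HBr) ≈ -9
PhCH(CH₃)–OH₂⁺ loses H₂O: pKₐ(H₃O⁺) ≈ -1.7
PhCH(CH₃)–OPO(OH)₂ loses H₂PO₄⁻: pKₐ(H₃PO₄) ≈ 2.1
PhCH(CH₃)–SCH₃ loses RS⁻: pKₐ(RSH (a thiol)) ≈ 10.5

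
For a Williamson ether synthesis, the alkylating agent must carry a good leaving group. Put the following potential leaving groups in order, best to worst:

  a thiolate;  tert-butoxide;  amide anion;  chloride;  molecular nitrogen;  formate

Rank by basicity of the departing species: weakest base leaves most easily.
molecular nitrogen: no meaningful conjugate acid; N₂ departs as an exceptionally stable neutral molecule
chloride: pKₐ(HCl) ≈ -7
formate: pKₐ(HCOOH) ≈ 3.8
a thiolate: pKₐ(RSH (a thiol)) ≈ 10.5
tert-butoxide: pKₐ(t-BuOH) ≈ 18
amide anion: pKₐ(NH₃) ≈ 38

molecular nitrogen > chloride > formate > a thiolate > tert-butoxide > amide anion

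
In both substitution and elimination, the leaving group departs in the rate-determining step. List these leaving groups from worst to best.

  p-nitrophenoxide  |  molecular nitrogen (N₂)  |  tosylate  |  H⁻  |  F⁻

H⁻ < p-nitrophenoxide < F⁻ < tosylate < molecular nitrogen (N₂)

Rank by basicity of the departing species: weakest base leaves most easily.
molecular nitrogen (N₂): no meaningful conjugate acid; N₂ departs as an exceptionally stable neutral molecule
tosylate: pKₐ(p-CH₃C₆H₄SO₃H (TsOH)) ≈ -2.8
F⁻: pKₐ(HF) ≈ 3.2 — small and strongly basic; the poor halide leaving group
p-nitrophenoxide: pKₐ(p-nitrophenol) ≈ 7.2 — nitro group delocalises the charge; the classic chromogenic LG
H⁻: pKₐ(H₂) ≈ 36
Reversing gives the worst-to-best order requested.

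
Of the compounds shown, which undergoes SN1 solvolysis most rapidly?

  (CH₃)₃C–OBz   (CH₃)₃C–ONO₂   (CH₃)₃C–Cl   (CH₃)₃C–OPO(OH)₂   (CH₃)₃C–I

(CH₃)₃C–I

Same R in every case — rank the leaving groups.
Rank by basicity of the departing species: weakest base leaves most easily.
(CH₃)₃C–I loses I⁻: pKₐ(HI) ≈ -10
(CH₃)₃C–Cl loses Cl⁻: pKₐ(HCl) ≈ -7
(CH₃)₃C–ONO₂ loses NO₃⁻: pKₐ(HNO₃) ≈ -1.3
(CH₃)₃C–OPO(OH)₂ loses H₂PO₄⁻: pKₐ(H₃PO₄) ≈ 2.1
(CH₃)₃C–OBz loses PhCOO⁻: pKₐ(C₆H₅COOH) ≈ 4.2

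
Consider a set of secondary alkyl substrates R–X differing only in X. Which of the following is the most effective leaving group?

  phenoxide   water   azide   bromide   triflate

triflate

A good leaving group is a weak base: the lower the pKₐ of its conjugate acid, the more readily it departs.
triflate: pKₐ(CF₃SO₃H (triflic acid)) ≈ -14
bromide: pKₐ(HBr) ≈ -9
water: pKₐ(H₃O⁺) ≈ -1.7
azide: pKₐ(HN₃) ≈ 4.7
phenoxide: pKₐ(C₆H₅OH (phenol)) ≈ 10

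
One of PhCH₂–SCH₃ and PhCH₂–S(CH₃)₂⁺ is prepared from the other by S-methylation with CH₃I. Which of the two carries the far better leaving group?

From PhCH₂–SCH₃ the departing group would be RS⁻ (pKₐ(RSH (a thiol)) ≈ 10.5). Moderately basic; rarely leaves without activation.
From PhCH₂–S(CH₃)₂⁺ the leaving group is SR'₂ (pKₐ(R'₂SH⁺) ≈ -7). Neutral; leaves from a sulfonium salt (R–SR'₂⁺).
S-methylation with CH₃I works by allowing neutral dimethyl sulfide, rather than methanethiolate, to depart, making PhCH₂–S(CH₃)₂⁺ enormously more reactive.

PhCH₂–S(CH₃)₂⁺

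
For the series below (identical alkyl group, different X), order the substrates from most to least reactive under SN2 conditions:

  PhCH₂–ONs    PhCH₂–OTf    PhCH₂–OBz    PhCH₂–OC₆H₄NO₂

The skeletons are identical, so relative rate is governed entirely by leaving-group ability.
A good leaving group is a weak base: the lower the pKₐ of its conjugate acid, the more readily it departs.
PhCH₂–OTf loses OTf⁻: pKₐ(CF₃SO₃H (triflic acid)) ≈ -14
PhCH₂–ONs loses ONs⁻: pKₐ(p-O₂NC₆H₄SO₃H) ≈ -3.5
PhCH₂–OBz loses PhCOO⁻: pKₐ(C₆H₅COOH) ≈ 4.2
PhCH₂–OC₆H₄NO₂ loses p-O₂N–C₆H₄–O⁻: pKₐ(p-nitrophenol) ≈ 7.2

PhCH₂–OTf > PhCH₂–ONs > PhCH₂–OBz > PhCH₂–OC₆H₄NO₂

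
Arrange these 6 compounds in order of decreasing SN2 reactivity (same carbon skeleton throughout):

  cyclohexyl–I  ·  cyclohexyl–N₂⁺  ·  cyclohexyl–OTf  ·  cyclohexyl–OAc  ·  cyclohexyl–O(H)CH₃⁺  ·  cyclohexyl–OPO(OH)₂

cyclohexyl–N₂⁺ > cyclohexyl–OTf > cyclohexyl–I > cyclohexyl–O(H)CH₃⁺ > cyclohexyl–OPO(OH)₂ > cyclohexyl–OAc

Same R in every case — rank the leaving groups.
A good leaving group is a weak base: the lower the pKₐ of its conjugate acid, the more readily it departs.
cyclohexyl–N₂⁺ loses N₂: no meaningful conjugate acid; N₂ departs as an exceptionally stable neutral molecule
cyclohexyl–OTf loses OTf⁻: pKₐ(CF₃SO₃H (triflic acid)) ≈ -14
cyclohexyl–I loses I⁻: pKₐ(HI) ≈ -10
cyclohexyl–O(H)CH₃⁺ loses R'OH: pKₐ(R'OH₂⁺) ≈ -2.4
cyclohexyl–OPO(OH)₂ loses H₂PO₄⁻: pKₐ(H₃PO₄) ≈ 2.1
cyclohexyl–OAc loses AcO⁻: pKₐ(CH₃COOH) ≈ 4.8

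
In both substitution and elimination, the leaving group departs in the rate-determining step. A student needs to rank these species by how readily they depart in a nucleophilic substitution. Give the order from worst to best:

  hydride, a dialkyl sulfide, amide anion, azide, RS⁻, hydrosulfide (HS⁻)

amide anion < hydride < RS⁻ < hydrosulfide (HS⁻) < azide < a dialkyl sulfide

Leaving-group ability tracks the stability of the departed species; conjugate-acid pKₐ is the usual yardstick (lower pKₐ → better LG).
a dialkyl sulfide: pKₐ(R'₂SH⁺) ≈ -7
azide: pKₐ(HN₃) ≈ 4.7 — linear, resonance-stabilised
hydrosulfide (HS⁻): pKₐ(H₂S) ≈ 7 — larger and more polarisable than the oxygen analogue
RS⁻: pKₐ(RSH (a thiol)) ≈ 10.5
hydride: pKₐ(H₂) ≈ 36
amide anion: pKₐ(NH₃) ≈ 38 — extremely strong base; never a leaving group
The question asks for worst first, so the sequence is read in increasing leaving-group ability.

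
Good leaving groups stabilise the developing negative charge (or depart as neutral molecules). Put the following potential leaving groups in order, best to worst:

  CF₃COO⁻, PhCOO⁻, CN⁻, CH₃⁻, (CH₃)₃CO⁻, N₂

N₂ > CF₃COO⁻ > PhCOO⁻ > CN⁻ > (CH₃)₃CO⁻ > CH₃⁻

Rank by basicity of the departing species: weakest base leaves most easily.
N₂: no meaningful conjugate acid; N₂ departs as an exceptionally stable neutral molecule
CF₃COO⁻: pKₐ(CF₃COOH) ≈ 0.2 — strongly electron-withdrawing CF₃ stabilises the carboxylate
PhCOO⁻: pKₐ(C₆H₅COOH) ≈ 4.2 — aryl carboxylate
CN⁻: pKₐ(HCN) ≈ 9.2 — sp carbon stabilises the charge somewhat, but still a poor LG
(CH₃)₃CO⁻: pKₐ(t-BuOH) ≈ 18 — bulky, strongly basic alkoxide
CH₃⁻: pKₐ(CH₄) ≈ 48 — unstabilised carbanion; the worst conceivable leaving group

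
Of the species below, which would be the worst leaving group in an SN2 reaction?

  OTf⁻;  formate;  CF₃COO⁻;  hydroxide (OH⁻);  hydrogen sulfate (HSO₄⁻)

Rank by basicity of the departing species: weakest base leaves most easily.
OTf⁻: pKₐ(CF₃SO₃H (triflic acid)) ≈ -14
hydrogen sulfate (HSO₄⁻): pKₐ(H₂SO₄) ≈ -3
CF₃COO⁻: pKₐ(CF₃COOH) ≈ 0.2
formate: pKₐ(HCOOH) ≈ 3.8
hydroxide (OH⁻): pKₐ(H₂O) ≈ 15.7

hydroxide (OH⁻)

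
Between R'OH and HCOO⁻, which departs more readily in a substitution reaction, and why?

R'OH is the better leaving group.
pKₐ(R'OH₂⁺) ≈ -2.4 versus pKₐ(HCOOH) ≈ 3.8: R'OH is the much weaker base.
Neutral; leaves from a protonated ether (an oxonium ion, R–O(H)R'⁺).

R'OH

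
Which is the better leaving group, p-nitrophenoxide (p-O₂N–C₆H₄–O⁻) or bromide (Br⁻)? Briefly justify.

bromide (Br⁻)

bromide (Br⁻) is the better leaving group.
pKₐ(HBr) ≈ -9 versus pKₐ(p-nitrophenol) ≈ 7.2: bromide (Br⁻) is the much weaker base.
Weak base; good leaving group.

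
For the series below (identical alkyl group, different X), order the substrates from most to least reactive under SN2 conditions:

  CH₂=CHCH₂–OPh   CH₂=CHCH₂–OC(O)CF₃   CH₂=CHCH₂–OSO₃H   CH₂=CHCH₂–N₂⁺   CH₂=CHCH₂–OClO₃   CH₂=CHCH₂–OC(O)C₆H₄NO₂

With the same alkyl group throughout, only the leaving group differentiates the rates.
The more stable X⁻ (or X) is on its own — i.e. the weaker a base it is — the better a leaving group it makes.
CH₂=CHCH₂–N₂⁺ loses N₂: no meaningful conjugate acid; N₂ departs as an exceptionally stable neutral molecule
CH₂=CHCH₂–OClO₃ loses ClO₄⁻: pKₐ(HClO₄) ≈ -10
CH₂=CHCH₂–OSO₃H loses HSO₄⁻: pKₐ(H₂SO₄) ≈ -3
CH₂=CHCH₂–OC(O)CF₃ loses CF₃COO⁻: pKₐ(CF₃COOH) ≈ 0.2
CH₂=CHCH₂–OC(O)C₆H₄NO₂ loses p-O₂N–C₆H₄–COO⁻: pKₐ(p-nitrobenzoic acid) ≈ 3.4
CH₂=CHCH₂–OPh loses PhO⁻: pKₐ(C₆H₅OH (phenol)) ≈ 10

CH₂=CHCH₂–N₂⁺ > CH₂=CHCH₂–OClO₃ > CH₂=CHCH₂–OSO₃H > CH₂=CHCH₂–OC(O)CF₃ > CH₂=CHCH₂–OC(O)C₆H₄NO₂ > CH₂=CHCH₂–OPh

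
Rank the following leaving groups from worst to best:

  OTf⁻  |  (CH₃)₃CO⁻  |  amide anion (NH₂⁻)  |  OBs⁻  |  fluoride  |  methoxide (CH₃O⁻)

Leaving-group ability tracks the stability of the departed species; conjugate-acid pKₐ is the usual yardstick (lower pKₐ → better LG).
OTf⁻: pKₐ(CF₃SO₃H (triflic acid)) ≈ -14 — charge spread over three oxygens and a CF₃ group; the premier leaving group in synthesis
OBs⁻: pKₐ(p-BrC₆H₄SO₃H) ≈ -2.8
fluoride: pKₐ(HF) ≈ 3.2 — small and strongly basic; the poor halide leaving group
methoxide (CH₃O⁻): pKₐ(CH₃OH) ≈ 15.5 — strong base; alkoxides do not leave unassisted
(CH₃)₃CO⁻: pKₐ(t-BuOH) ≈ 18
amide anion (NH₂⁻): pKₐ(NH₃) ≈ 38 — extremely strong base; never a leaving group
Listed from poorest to best leaving group as asked.

amide anion (NH₂⁻) < (CH₃)₃CO⁻ < methoxide (CH₃O⁻) < fluoride < OBs⁻ < OTf⁻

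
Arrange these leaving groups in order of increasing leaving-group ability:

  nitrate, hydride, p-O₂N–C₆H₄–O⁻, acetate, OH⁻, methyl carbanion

nitrate: pKₐ(HNO₃) ≈ -1.3 — resonance-delocalised over three oxygens
acetate: pKₐ(CH₃COOH) ≈ 4.8 — resonance-stabilised but still a weak base
p-O₂N–C₆H₄–O⁻: pKₐ(p-nitrophenol) ≈ 7.2 — nitro group delocalises the charge; the classic chromogenic LG
OH⁻: pKₐ(H₂O) ≈ 15.7 — strong base; essentially never leaves without prior activation
hydride: pKₐ(H₂) ≈ 36 — extremely strong base; leaves only in special hydride-transfer contexts
methyl carbanion: pKₐ(CH₄) ≈ 48 — unstabilised carbanion; the worst conceivable leaving group
The question asks for worst first, so the sequence is read in increasing leaving-group ability.

methyl carbanion < hydride < OH⁻ < p-O₂N–C₆H₄–O⁻ < acetate < nitrate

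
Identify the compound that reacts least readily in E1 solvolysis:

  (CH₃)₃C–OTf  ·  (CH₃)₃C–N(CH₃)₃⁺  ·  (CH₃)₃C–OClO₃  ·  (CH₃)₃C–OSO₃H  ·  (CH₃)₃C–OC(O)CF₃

The skeletons are identical, so relative rate is governed entirely by leaving-group ability.
A good leaving group is a weak base: the lower the pKₐ of its conjugate acid, the more readily it departs.
(CH₃)₃C–OTf loses OTf⁻: pKₐ(CF₃SO₃H (triflic acid)) ≈ -14
(CH₃)₃C–OClO₃ loses ClO₄⁻: pKₐ(HClO₄) ≈ -10
(CH₃)₃C–OSO₃H loses HSO₄⁻: pKₐ(H₂SO₄) ≈ -3
(CH₃)₃C–OC(O)CF₃ loses CF₃COO⁻: pKₐ(CF₃COOH) ≈ 0.2
(CH₃)₃C–N(CH₃)₃⁺ loses NR'₃: pKₐ(R'₃NH⁺) ≈ 10.7

(CH₃)₃C–N(CH₃)₃⁺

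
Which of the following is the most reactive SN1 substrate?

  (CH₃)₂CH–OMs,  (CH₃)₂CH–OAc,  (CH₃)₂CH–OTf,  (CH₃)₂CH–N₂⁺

The skeletons are identical, so relative rate is governed entirely by leaving-group ability.
Rank by basicity of the departing species: weakest base leaves most easily.
(CH₃)₂CH–N₂⁺ loses N₂: no meaningful conjugate acid; N₂ departs as an exceptionally stable neutral molecule
(CH₃)₂CH–OTf loses OTf⁻: pKₐ(CF₃SO₃H (triflic acid)) ≈ -14
(CH₃)₂CH–OMs loses OMs⁻: pKₐ(CH₃SO₃H (MsOH)) ≈ -1.9
(CH₃)₂CH–OAc loses AcO⁻: pKₐ(CH₃COOH) ≈ 4.8

(CH₃)₂CH–N₂⁺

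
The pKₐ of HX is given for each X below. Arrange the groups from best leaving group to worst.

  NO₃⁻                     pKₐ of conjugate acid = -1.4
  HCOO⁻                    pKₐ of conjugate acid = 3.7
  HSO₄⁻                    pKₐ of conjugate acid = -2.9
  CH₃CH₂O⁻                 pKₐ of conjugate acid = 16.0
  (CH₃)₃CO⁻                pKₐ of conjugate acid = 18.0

Lower conjugate-acid pKₐ ⇒ weaker base ⇒ better leaving group.
Sorting by the given values: HSO₄⁻ (-2.9), NO₃⁻ (-1.4), HCOO⁻ (3.7), CH₃CH₂O⁻ (16.0), (CH₃)₃CO⁻ (18.0).

HSO₄⁻ > NO₃⁻ > HCOO⁻ > CH₃CH₂O⁻ > (CH₃)₃CO⁻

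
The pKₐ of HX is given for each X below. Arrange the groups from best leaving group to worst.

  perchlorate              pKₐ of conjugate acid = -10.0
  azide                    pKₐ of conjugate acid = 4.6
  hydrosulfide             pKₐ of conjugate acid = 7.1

perchlorate > azide > hydrosulfide

Lower conjugate-acid pKₐ ⇒ weaker base ⇒ better leaving group.
Sorting by the given values: perchlorate (-10.0), azide (4.6), hydrosulfide (7.1).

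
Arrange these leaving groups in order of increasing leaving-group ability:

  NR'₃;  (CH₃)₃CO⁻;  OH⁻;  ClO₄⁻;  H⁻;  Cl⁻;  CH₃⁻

CH₃⁻ < H⁻ < (CH₃)₃CO⁻ < OH⁻ < NR'₃ < Cl⁻ < ClO₄⁻

A good leaving group is a weak base: the lower the pKₐ of its conjugate acid, the more readily it departs.
ClO₄⁻: pKₐ(HClO₄) ≈ -10 — extremely weak base; rarely used for safety reasons
Cl⁻: pKₐ(HCl) ≈ -7
NR'₃: pKₐ(R'₃NH⁺) ≈ 10.7 — neutral but still a fairly strong base; Hofmann-elimination LG
OH⁻: pKₐ(H₂O) ≈ 15.7
(CH₃)₃CO⁻: pKₐ(t-BuOH) ≈ 18
H⁻: pKₐ(H₂) ≈ 36 — extremely strong base; leaves only in special hydride-transfer contexts
CH₃⁻: pKₐ(CH₄) ≈ 48
Listed from poorest to best leaving group as asked.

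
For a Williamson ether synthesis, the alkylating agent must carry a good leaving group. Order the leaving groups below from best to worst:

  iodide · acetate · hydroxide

iodide > acetate > hydroxide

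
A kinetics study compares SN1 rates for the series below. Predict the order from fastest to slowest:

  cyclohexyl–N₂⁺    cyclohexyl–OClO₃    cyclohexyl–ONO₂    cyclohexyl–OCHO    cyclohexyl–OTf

Identical carbon frameworks mean the comparison reduces to leaving-group quality.
A good leaving group is a weak base: the lower the pKₐ of its conjugate acid, the more readily it departs.
cyclohexyl–N₂⁺ loses N₂: no meaningful conjugate acid; N₂ departs as an exceptionally stable neutral molecule
cyclohexyl–OTf loses OTf⁻: pKₐ(CF₃SO₃H (triflic acid)) ≈ -14
cyclohexyl–OClO₃ loses ClO₄⁻: pKₐ(HClO₄) ≈ -10
cyclohexyl–ONO₂ loses NO₃⁻: pKₐ(HNO₃) ≈ -1.3
cyclohexyl–OCHO loses HCOO⁻: pKₐ(HCOOH) ≈ 3.8

cyclohexyl–N₂⁺ > cyclohexyl–OTf > cyclohexyl–OClO₃ > cyclohexyl–ONO₂ > cyclohexyl–OCHO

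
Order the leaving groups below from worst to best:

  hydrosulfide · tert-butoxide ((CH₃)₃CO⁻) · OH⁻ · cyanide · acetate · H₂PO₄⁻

tert-butoxide ((CH₃)₃CO⁻) < OH⁻ < cyanide < hydrosulfide < acetate < H₂PO₄⁻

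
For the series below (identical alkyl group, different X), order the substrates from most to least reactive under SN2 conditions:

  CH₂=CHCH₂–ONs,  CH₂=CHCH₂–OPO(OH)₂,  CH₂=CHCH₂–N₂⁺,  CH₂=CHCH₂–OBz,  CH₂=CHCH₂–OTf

CH₂=CHCH₂–N₂⁺ > CH₂=CHCH₂–OTf > CH₂=CHCH₂–ONs > CH₂=CHCH₂–OPO(OH)₂ > CH₂=CHCH₂–OBz

With the same alkyl group throughout, only the leaving group differentiates the rates.
Leaving-group ability tracks the stability of the departed species; conjugate-acid pKₐ is the usual yardstick (lower pKₐ → better LG).
CH₂=CHCH₂–N₂⁺ loses N₂: no meaningful conjugate acid; N₂ departs as an exceptionally stable neutral molecule
CH₂=CHCH₂–OTf loses OTf⁻: pKₐ(CF₃SO₃H (triflic acid)) ≈ -14
CH₂=CHCH₂–ONs loses ONs⁻: pKₐ(p-O₂NC₆H₄SO₃H) ≈ -3.5
CH₂=CHCH₂–OPO(OH)₂ loses H₂PO₄⁻: pKₐ(H₃PO₄) ≈ 2.1
CH₂=CHCH₂–OBz loses PhCOO⁻: pKₐ(C₆H₅COOH) ≈ 4.2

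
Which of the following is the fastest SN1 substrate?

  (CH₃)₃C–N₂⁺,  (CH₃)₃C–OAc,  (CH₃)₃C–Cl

Identical carbon frameworks mean the comparison reduces to leaving-group quality.
A good leaving group is a weak base: the lower the pKₐ of its conjugate acid, the more readily it departs.
(CH₃)₃C–N₂⁺ loses N₂: no meaningful conjugate acid; N₂ departs as an exceptionally stable neutral molecule
(CH₃)₃C–Cl loses Cl⁻: pKₐ(HCl) ≈ -7
(CH₃)₃C–OAc loses AcO⁻: pKₐ(CH₃COOH) ≈ 4.8

(CH₃)₃C–N₂⁺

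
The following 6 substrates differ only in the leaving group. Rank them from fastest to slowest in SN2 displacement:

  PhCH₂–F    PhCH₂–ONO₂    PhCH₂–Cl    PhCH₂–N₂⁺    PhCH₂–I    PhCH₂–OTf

PhCH₂–N₂⁺ > PhCH₂–OTf > PhCH₂–I > PhCH₂–Cl > PhCH₂–ONO₂ > PhCH₂–F

Same R in every case — rank the leaving groups.
A good leaving group is a weak base: the lower the pKₐ of its conjugate acid, the more readily it departs.
PhCH₂–N₂⁺ loses N₂: no meaningful conjugate acid; N₂ departs as an exceptionally stable neutral molecule
PhCH₂–OTf loses OTf⁻: pKₐ(CF₃SO₃H (triflic acid)) ≈ -14
PhCH₂–I loses I⁻: pKₐ(HI) ≈ -10
PhCH₂–Cl loses Cl⁻: pKₐ(HCl) ≈ -7
PhCH₂–ONO₂ loses NO₃⁻: pKₐ(HNO₃) ≈ -1.3
PhCH₂–F loses F⁻: pKₐ(HF) ≈ 3.2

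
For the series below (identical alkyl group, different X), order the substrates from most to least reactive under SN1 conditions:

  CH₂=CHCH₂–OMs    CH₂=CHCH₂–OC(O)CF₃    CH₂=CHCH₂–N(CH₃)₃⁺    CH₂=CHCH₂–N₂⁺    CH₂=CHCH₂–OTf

With the same alkyl group throughout, only the leaving group differentiates the rates.
Leaving-group ability tracks the stability of the departed species; conjugate-acid pKₐ is the usual yardstick (lower pKₐ → better LG).
CH₂=CHCH₂–N₂⁺ loses N₂: no meaningful conjugate acid; N₂ departs as an exceptionally stable neutral molecule
CH₂=CHCH₂–OTf loses OTf⁻: pKₐ(CF₃SO₃H (triflic acid)) ≈ -14
CH₂=CHCH₂–OMs loses OMs⁻: pKₐ(CH₃SO₃H (MsOH)) ≈ -1.9
CH₂=CHCH₂–OC(O)CF₃ loses CF₃COO⁻: pKₐ(CF₃COOH) ≈ 0.2
CH₂=CHCH₂–N(CH₃)₃⁺ loses NR'₃: pKₐ(R'₃NH⁺) ≈ 10.7

CH₂=CHCH₂–N₂⁺ > CH₂=CHCH₂–OTf > CH₂=CHCH₂–OMs > CH₂=CHCH₂–OC(O)CF₃ > CH₂=CHCH₂–N(CH₃)₃⁺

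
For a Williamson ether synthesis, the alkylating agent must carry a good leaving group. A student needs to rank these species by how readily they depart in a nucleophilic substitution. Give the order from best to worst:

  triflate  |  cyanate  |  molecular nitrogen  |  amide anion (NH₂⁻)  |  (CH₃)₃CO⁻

The more stable X⁻ (or X) is on its own — i.e. the weaker a base it is — the better a leaving group it makes.
molecular nitrogen: no meaningful conjugate acid; N₂ departs as an exceptionally stable neutral molecule
triflate: pKₐ(CF₃SO₃H (triflic acid)) ≈ -14
cyanate: pKₐ(HOCN) ≈ 3.5 — resonance between N and O
(CH₃)₃CO⁻: pKₐ(t-BuOH) ≈ 18 — bulky, strongly basic alkoxide
amide anion (NH₂⁻): pKₐ(NH₃) ≈ 38

molecular nitrogen > triflate > cyanate > (CH₃)₃CO⁻ > amide anion (NH₂⁻)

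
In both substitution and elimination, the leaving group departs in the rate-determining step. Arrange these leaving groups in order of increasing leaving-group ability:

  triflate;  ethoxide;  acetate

ethoxide < acetate < triflate

Rank by basicity of the departing species: weakest base leaves most easily.
triflate: pKₐ(CF₃SO₃H (triflic acid)) ≈ -14
acetate: pKₐ(CH₃COOH) ≈ 4.8 — resonance-stabilised but still a weak base
ethoxide: pKₐ(CH₃CH₂OH) ≈ 16 — strong base; alkoxides do not leave unassisted
Listed from poorest to best leaving group as asked.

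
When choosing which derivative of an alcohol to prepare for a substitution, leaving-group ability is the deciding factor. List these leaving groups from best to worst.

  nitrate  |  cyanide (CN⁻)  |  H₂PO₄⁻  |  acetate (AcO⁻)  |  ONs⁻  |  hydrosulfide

ONs⁻ > nitrate > H₂PO₄⁻ > acetate (AcO⁻) > hydrosulfide > cyanide (CN⁻)

A good leaving group is a weak base: the lower the pKₐ of its conjugate acid, the more readily it departs.
ONs⁻: pKₐ(p-O₂NC₆H₄SO₃H) ≈ -3.5
nitrate: pKₐ(HNO₃) ≈ -1.3
H₂PO₄⁻: pKₐ(H₃PO₄) ≈ 2.1
acetate (AcO⁻): pKₐ(CH₃COOH) ≈ 4.8
hydrosulfide: pKₐ(H₂S) ≈ 7
cyanide (CN⁻): pKₐ(HCN) ≈ 9.2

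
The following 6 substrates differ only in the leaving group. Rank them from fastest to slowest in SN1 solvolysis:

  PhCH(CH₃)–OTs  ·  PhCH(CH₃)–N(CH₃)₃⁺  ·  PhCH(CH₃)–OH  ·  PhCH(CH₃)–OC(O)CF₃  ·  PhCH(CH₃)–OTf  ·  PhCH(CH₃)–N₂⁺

PhCH(CH₃)–N₂⁺ > PhCH(CH₃)–OTf > PhCH(CH₃)–OTs > PhCH(CH₃)–OC(O)CF₃ > PhCH(CH₃)–N(CH₃)₃⁺ > PhCH(CH₃)–OH

Same R in every case — rank the leaving groups.
A good leaving group is a weak base: the lower the pKₐ of its conjugate acid, the more readily it departs.
PhCH(CH₃)–N₂⁺ loses N₂: no meaningful conjugate acid; N₂ departs as an exceptionally stable neutral molecule
PhCH(CH₃)–OTf loses OTf⁻: pKₐ(CF₃SO₃H (triflic acid)) ≈ -14
PhCH(CH₃)–OTs loses OTs⁻: pKₐ(p-CH₃C₆H₄SO₃H (TsOH)) ≈ -2.8
PhCH(CH₃)–OC(O)CF₃ loses CF₃COO⁻: pKₐ(CF₃COOH) ≈ 0.2
PhCH(CH₃)–N(CH₃)₃⁺ loses NR'₃: pKₐ(R'₃NH⁺) ≈ 10.7
PhCH(CH₃)–OH loses OH⁻: pKₐ(H₂O) ≈ 15.7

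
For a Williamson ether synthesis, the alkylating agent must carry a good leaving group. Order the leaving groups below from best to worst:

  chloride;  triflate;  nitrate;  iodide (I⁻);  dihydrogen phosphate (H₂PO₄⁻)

A good leaving group is a weak base: the lower the pKₐ of its conjugate acid, the more readily it departs.
triflate: pKₐ(CF₃SO₃H (triflic acid)) ≈ -14
iodide (I⁻): pKₐ(HI) ≈ -10
chloride: pKₐ(HCl) ≈ -7
nitrate: pKₐ(HNO₃) ≈ -1.3 — resonance-delocalised over three oxygens
dihydrogen phosphate (H₂PO₄⁻): pKₐ(H₃PO₄) ≈ 2.1 — moderate base; biological leaving group after further activation

triflate > iodide (I⁻) > chloride > nitrate > dihydrogen phosphate (H₂PO₄⁻)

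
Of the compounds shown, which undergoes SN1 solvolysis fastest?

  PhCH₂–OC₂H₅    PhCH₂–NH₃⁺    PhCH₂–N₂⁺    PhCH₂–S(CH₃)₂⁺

PhCH₂–N₂⁺

The skeletons are identical, so relative rate is governed entirely by leaving-group ability.
A good leaving group is a weak base: the lower the pKₐ of its conjugate acid, the more readily it departs.
PhCH₂–N₂⁺ loses N₂: no meaningful conjugate acid; N₂ departs as an exceptionally stable neutral molecule
PhCH₂–S(CH₃)₂⁺ loses SR'₂: pKₐ(R'₂SH⁺) ≈ -7
PhCH₂–NH₃⁺ loses NH₃: pKₐ(NH₄⁺) ≈ 9.2
PhCH₂–OC₂H₅ loses CH₃CH₂O⁻: pKₐ(CH₃CH₂OH) ≈ 16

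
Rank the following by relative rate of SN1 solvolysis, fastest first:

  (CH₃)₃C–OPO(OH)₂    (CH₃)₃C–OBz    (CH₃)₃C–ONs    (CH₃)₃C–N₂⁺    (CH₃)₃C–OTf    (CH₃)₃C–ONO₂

(CH₃)₃C–N₂⁺ > (CH₃)₃C–OTf > (CH₃)₃C–ONs > (CH₃)₃C–ONO₂ > (CH₃)₃C–OPO(OH)₂ > (CH₃)₃C–OBz

Identical carbon frameworks mean the comparison reduces to leaving-group quality.
The more stable X⁻ (or X) is on its own — i.e. the weaker a base it is — the better a leaving group it makes.
(CH₃)₃C–N₂⁺ loses N₂: no meaningful conjugate acid; N₂ departs as an exceptionally stable neutral molecule
(CH₃)₃C–OTf loses OTf⁻: pKₐ(CF₃SO₃H (triflic acid)) ≈ -14
(CH₃)₃C–ONs loses ONs⁻: pKₐ(p-O₂NC₆H₄SO₃H) ≈ -3.5
(CH₃)₃C–ONO₂ loses NO₃⁻: pKₐ(HNO₃) ≈ -1.3
(CH₃)₃C–OPO(OH)₂ loses H₂PO₄⁻: pKₐ(H₃PO₄) ≈ 2.1
(CH₃)₃C–OBz loses PhCOO⁻: pKₐ(C₆H₅COOH) ≈ 4.2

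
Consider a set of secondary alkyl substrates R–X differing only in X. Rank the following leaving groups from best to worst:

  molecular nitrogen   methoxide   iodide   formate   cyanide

molecular nitrogen > iodide > formate > cyanide > methoxide

Rank by basicity of the departing species: weakest base leaves most easily.
molecular nitrogen: no meaningful conjugate acid; N₂ departs as an exceptionally stable neutral molecule
iodide: pKₐ(HI) ≈ -10
formate: pKₐ(HCOOH) ≈ 3.8
cyanide: pKₐ(HCN) ≈ 9.2
methoxide: pKₐ(CH₃OH) ≈ 15.5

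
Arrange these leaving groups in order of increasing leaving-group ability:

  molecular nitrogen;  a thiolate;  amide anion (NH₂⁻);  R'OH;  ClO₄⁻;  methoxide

amide anion (NH₂⁻) < methoxide < a thiolate < R'OH < ClO₄⁻ < molecular nitrogen

Leaving-group ability tracks the stability of the departed species; conjugate-acid pKₐ is the usual yardstick (lower pKₐ → better LG).
molecular nitrogen: no meaningful conjugate acid; N₂ departs as an exceptionally stable neutral molecule
ClO₄⁻: pKₐ(HClO₄) ≈ -10 — extremely weak base; rarely used for safety reasons
R'OH: pKₐ(R'OH₂⁺) ≈ -2.4 — neutral; leaves from a protonated ether (an oxonium ion, R–O(H)R'⁺)
a thiolate: pKₐ(RSH (a thiol)) ≈ 10.5
methoxide: pKₐ(CH₃OH) ≈ 15.5
amide anion (NH₂⁻): pKₐ(NH₃) ≈ 38 — extremely strong base; never a leaving group
The question asks for worst first, so the sequence is read in increasing leaving-group ability.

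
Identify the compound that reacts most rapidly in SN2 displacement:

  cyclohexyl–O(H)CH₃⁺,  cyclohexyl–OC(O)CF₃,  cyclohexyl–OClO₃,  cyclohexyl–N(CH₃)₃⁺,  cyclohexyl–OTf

cyclohexyl–OTf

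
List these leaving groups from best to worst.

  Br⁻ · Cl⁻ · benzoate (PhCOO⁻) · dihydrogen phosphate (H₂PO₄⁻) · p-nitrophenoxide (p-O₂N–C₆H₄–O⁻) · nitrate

A good leaving group is a weak base: the lower the pKₐ of its conjugate acid, the more readily it departs.
Br⁻: pKₐ(HBr) ≈ -9
Cl⁻: pKₐ(HCl) ≈ -7
nitrate: pKₐ(HNO₃) ≈ -1.3
dihydrogen phosphate (H₂PO₄⁻): pKₐ(H₃PO₄) ≈ 2.1
benzoate (PhCOO⁻): pKₐ(C₆H₅COOH) ≈ 4.2
p-nitrophenoxide (p-O₂N–C₆H₄–O⁻): pKₐ(p-nitrophenol) ≈ 7.2

Br⁻ > Cl⁻ > nitrate > dihydrogen phosphate (H₂PO₄⁻) > benzoate (PhCOO⁻) > p-nitrophenoxide (p-O₂N–C₆H₄–O⁻)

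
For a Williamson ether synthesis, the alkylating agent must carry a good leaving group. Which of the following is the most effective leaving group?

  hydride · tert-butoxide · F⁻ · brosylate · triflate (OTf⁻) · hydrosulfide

triflate (OTf⁻): pKₐ(CF₃SO₃H (triflic acid)) ≈ -14
brosylate: pKₐ(p-BrC₆H₄SO₃H) ≈ -2.8
F⁻: pKₐ(HF) ≈ 3.2
hydrosulfide: pKₐ(H₂S) ≈ 7
tert-butoxide: pKₐ(t-BuOH) ≈ 18
hydride: pKₐ(H₂) ≈ 36

triflate (OTf⁻)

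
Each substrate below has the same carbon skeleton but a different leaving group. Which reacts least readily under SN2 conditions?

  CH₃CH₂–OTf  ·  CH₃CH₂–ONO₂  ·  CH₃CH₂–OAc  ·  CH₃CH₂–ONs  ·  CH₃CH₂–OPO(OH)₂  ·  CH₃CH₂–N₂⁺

Same R in every case — rank the leaving groups.
A good leaving group is a weak base: the lower the pKₐ of its conjugate acid, the more readily it departs.
CH₃CH₂–N₂⁺ loses N₂: no meaningful conjugate acid; N₂ departs as an exceptionally stable neutral molecule
CH₃CH₂–OTf loses OTf⁻: pKₐ(CF₃SO₃H (triflic acid)) ≈ -14
CH₃CH₂–ONs loses ONs⁻: pKₐ(p-O₂NC₆H₄SO₃H) ≈ -3.5
CH₃CH₂–ONO₂ loses NO₃⁻: pKₐ(HNO₃) ≈ -1.3
CH₃CH₂–OPO(OH)₂ loses H₂PO₄⁻: pKₐ(H₃PO₄) ≈ 2.1
CH₃CH₂–OAc loses AcO⁻: pKₐ(CH₃COOH) ≈ 4.8

CH₃CH₂–OAc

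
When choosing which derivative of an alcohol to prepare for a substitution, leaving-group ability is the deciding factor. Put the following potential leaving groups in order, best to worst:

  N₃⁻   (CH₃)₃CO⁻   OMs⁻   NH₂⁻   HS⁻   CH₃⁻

OMs⁻: pKₐ(CH₃SO₃H (MsOH)) ≈ -1.9
N₃⁻: pKₐ(HN₃) ≈ 4.7
HS⁻: pKₐ(H₂S) ≈ 7
(CH₃)₃CO⁻: pKₐ(t-BuOH) ≈ 18
NH₂⁻: pKₐ(NH₃) ≈ 38
CH₃⁻: pKₐ(CH₄) ≈ 48

OMs⁻ > N₃⁻ > HS⁻ > (CH₃)₃CO⁻ > NH₂⁻ > CH₃⁻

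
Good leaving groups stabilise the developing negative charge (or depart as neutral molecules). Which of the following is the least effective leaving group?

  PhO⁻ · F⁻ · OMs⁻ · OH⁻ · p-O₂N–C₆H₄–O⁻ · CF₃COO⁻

OMs⁻: pKₐ(CH₃SO₃H (MsOH)) ≈ -1.9
CF₃COO⁻: pKₐ(CF₃COOH) ≈ 0.2
F⁻: pKₐ(HF) ≈ 3.2
p-O₂N–C₆H₄–O⁻: pKₐ(p-nitrophenol) ≈ 7.2
PhO⁻: pKₐ(C₆H₅OH (phenol)) ≈ 10
OH⁻: pKₐ(H₂O) ≈ 15.7

OH⁻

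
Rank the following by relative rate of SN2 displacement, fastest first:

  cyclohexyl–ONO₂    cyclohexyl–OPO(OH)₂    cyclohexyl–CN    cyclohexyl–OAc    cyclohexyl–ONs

The skeletons are identical, so relative rate is governed entirely by leaving-group ability.
Rank by basicity of the departing species: weakest base leaves most easily.
cyclohexyl–ONs loses ONs⁻: pKₐ(p-O₂NC₆H₄SO₃H) ≈ -3.5
cyclohexyl–ONO₂ loses NO₃⁻: pKₐ(HNO₃) ≈ -1.3
cyclohexyl–OPO(OH)₂ loses H₂PO₄⁻: pKₐ(H₃PO₄) ≈ 2.1
cyclohexyl–OAc loses AcO⁻: pKₐ(CH₃COOH) ≈ 4.8
cyclohexyl–CN loses CN⁻: pKₐ(HCN) ≈ 9.2

cyclohexyl–ONs > cyclohexyl–ONO₂ > cyclohexyl–OPO(OH)₂ > cyclohexyl–OAc > cyclohexyl–CN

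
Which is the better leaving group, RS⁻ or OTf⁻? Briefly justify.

OTf⁻ is the better leaving group.
pKₐ(CF₃SO₃H (triflic acid)) ≈ -14 versus pKₐ(RSH (a thiol)) ≈ 10.5: OTf⁻ is the much weaker base.
Charge spread over three oxygens and a CF₃ group; the premier leaving group in synthesis.

OTf⁻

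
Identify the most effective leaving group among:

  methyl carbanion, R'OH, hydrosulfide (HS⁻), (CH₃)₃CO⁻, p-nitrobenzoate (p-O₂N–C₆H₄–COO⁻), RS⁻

Rank by basicity of the departing species: weakest base leaves most easily.
R'OH: pKₐ(R'OH₂⁺) ≈ -2.4
p-nitrobenzoate (p-O₂N–C₆H₄–COO⁻): pKₐ(p-nitrobenzoic acid) ≈ 3.4
hydrosulfide (HS⁻): pKₐ(H₂S) ≈ 7
RS⁻: pKₐ(RSH (a thiol)) ≈ 10.5
(CH₃)₃CO⁻: pKₐ(t-BuOH) ≈ 18
methyl carbanion: pKₐ(CH₄) ≈ 48

R'OH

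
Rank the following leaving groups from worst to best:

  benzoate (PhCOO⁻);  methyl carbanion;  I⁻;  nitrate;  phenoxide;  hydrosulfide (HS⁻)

Leaving-group ability tracks the stability of the departed species; conjugate-acid pKₐ is the usual yardstick (lower pKₐ → better LG).
I⁻: pKₐ(HI) ≈ -10 — large, highly polarisable; very weak base
nitrate: pKₐ(HNO₃) ≈ -1.3 — resonance-delocalised over three oxygens
benzoate (PhCOO⁻): pKₐ(C₆H₅COOH) ≈ 4.2
hydrosulfide (HS⁻): pKₐ(H₂S) ≈ 7 — larger and more polarisable than the oxygen analogue
phenoxide: pKₐ(C₆H₅OH (phenol)) ≈ 10
methyl carbanion: pKₐ(CH₄) ≈ 48 — unstabilised carbanion; the worst conceivable leaving group
Reversing gives the worst-to-best order requested.

methyl carbanion < phenoxide < hydrosulfide (HS⁻) < benzoate (PhCOO⁻) < nitrate < I⁻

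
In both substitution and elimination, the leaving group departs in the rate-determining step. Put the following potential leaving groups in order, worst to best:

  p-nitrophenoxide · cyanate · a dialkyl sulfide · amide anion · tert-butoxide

a dialkyl sulfide: pKₐ(R'₂SH⁺) ≈ -7
cyanate: pKₐ(HOCN) ≈ 3.5
p-nitrophenoxide: pKₐ(p-nitrophenol) ≈ 7.2 — nitro group delocalises the charge; the classic chromogenic LG
tert-butoxide: pKₐ(t-BuOH) ≈ 18 — bulky, strongly basic alkoxide
amide anion: pKₐ(NH₃) ≈ 38 — extremely strong base; never a leaving group
Listed from poorest to best leaving group as asked.

amide anion < tert-butoxide < p-nitrophenoxide < cyanate < a dialkyl sulfide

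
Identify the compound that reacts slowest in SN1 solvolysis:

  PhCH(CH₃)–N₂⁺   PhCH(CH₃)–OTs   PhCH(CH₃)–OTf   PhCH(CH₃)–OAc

With the same alkyl group throughout, only the leaving group differentiates the rates.
Leaving-group ability tracks the stability of the departed species; conjugate-acid pKₐ is the usual yardstick (lower pKₐ → better LG).
PhCH(CH₃)–N₂⁺ loses N₂: no meaningful conjugate acid; N₂ departs as an exceptionally stable neutral molecule
PhCH(CH₃)–OTf loses OTf⁻: pKₐ(CF₃SO₃H (triflic acid)) ≈ -14
PhCH(CH₃)–OTs loses OTs⁻: pKₐ(p-CH₃C₆H₄SO₃H (TsOH)) ≈ -2.8
PhCH(CH₃)–OAc loses AcO⁻: pKₐ(CH₃COOH) ≈ 4.8

PhCH(CH₃)–OAc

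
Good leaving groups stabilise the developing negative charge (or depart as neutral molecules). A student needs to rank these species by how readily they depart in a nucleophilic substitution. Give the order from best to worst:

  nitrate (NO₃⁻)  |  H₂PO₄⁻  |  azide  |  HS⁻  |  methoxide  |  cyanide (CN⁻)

nitrate (NO₃⁻) > H₂PO₄⁻ > azide > HS⁻ > cyanide (CN⁻) > methoxide

nitrate (NO₃⁻): pKₐ(HNO₃) ≈ -1.3 — resonance-delocalised over three oxygens
H₂PO₄⁻: pKₐ(H₃PO₄) ≈ 2.1
azide: pKₐ(HN₃) ≈ 4.7
HS⁻: pKₐ(H₂S) ≈ 7
cyanide (CN⁻): pKₐ(HCN) ≈ 9.2 — sp carbon stabilises the charge somewhat, but still a poor LG
methoxide: pKₐ(CH₃OH) ≈ 15.5 — strong base; alkoxides do not leave unassisted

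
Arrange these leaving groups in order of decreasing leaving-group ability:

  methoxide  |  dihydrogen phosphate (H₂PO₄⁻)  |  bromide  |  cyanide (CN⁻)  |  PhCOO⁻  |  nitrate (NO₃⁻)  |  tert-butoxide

bromide > nitrate (NO₃⁻) > dihydrogen phosphate (H₂PO₄⁻) > PhCOO⁻ > cyanide (CN⁻) > methoxide > tert-butoxide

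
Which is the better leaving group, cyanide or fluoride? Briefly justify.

fluoride

fluoride is the better leaving group.
pKₐ(HF) ≈ 3.2 versus pKₐ(HCN) ≈ 9.2: fluoride is the much weaker base.
Small and strongly basic; the poor halide leaving group.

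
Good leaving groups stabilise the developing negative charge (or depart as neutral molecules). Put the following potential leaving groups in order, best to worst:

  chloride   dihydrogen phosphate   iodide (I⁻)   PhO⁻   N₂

N₂ > iodide (I⁻) > chloride > dihydrogen phosphate > PhO⁻

Leaving-group ability tracks the stability of the departed species; conjugate-acid pKₐ is the usual yardstick (lower pKₐ → better LG).
N₂: no meaningful conjugate acid; N₂ departs as an exceptionally stable neutral molecule
iodide (I⁻): pKₐ(HI) ≈ -10
chloride: pKₐ(HCl) ≈ -7
dihydrogen phosphate: pKₐ(H₃PO₄) ≈ 2.1
PhO⁻: pKₐ(C₆H₅OH (phenol)) ≈ 10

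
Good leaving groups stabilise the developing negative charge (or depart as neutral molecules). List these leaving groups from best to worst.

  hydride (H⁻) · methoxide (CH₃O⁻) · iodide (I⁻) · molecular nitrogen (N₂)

Rank by basicity of the departing species: weakest base leaves most easily.
molecular nitrogen (N₂): no meaningful conjugate acid; N₂ departs as an exceptionally stable neutral molecule
iodide (I⁻): pKₐ(HI) ≈ -10
methoxide (CH₃O⁻): pKₐ(CH₃OH) ≈ 15.5
hydride (H⁻): pKₐ(H₂) ≈ 36

molecular nitrogen (N₂) > iodide (I⁻) > methoxide (CH₃O⁻) > hydride (H⁻)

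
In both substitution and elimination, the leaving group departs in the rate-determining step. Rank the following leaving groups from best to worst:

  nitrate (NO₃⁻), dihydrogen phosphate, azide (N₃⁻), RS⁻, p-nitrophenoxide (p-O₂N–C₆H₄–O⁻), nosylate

nosylate > nitrate (NO₃⁻) > dihydrogen phosphate > azide (N₃⁻) > p-nitrophenoxide (p-O₂N–C₆H₄–O⁻) > RS⁻

nosylate: pKₐ(p-O₂NC₆H₄SO₃H) ≈ -3.5 — p-nitro group further stabilises the sulfonate
nitrate (NO₃⁻): pKₐ(HNO₃) ≈ -1.3
dihydrogen phosphate: pKₐ(H₃PO₄) ≈ 2.1
azide (N₃⁻): pKₐ(HN₃) ≈ 4.7
p-nitrophenoxide (p-O₂N–C₆H₄–O⁻): pKₐ(p-nitrophenol) ≈ 7.2
RS⁻: pKₐ(RSH (a thiol)) ≈ 10.5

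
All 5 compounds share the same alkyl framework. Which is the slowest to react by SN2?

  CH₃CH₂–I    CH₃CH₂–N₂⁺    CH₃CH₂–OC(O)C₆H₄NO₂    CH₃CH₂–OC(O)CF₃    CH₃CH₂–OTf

CH₃CH₂–OC(O)C₆H₄NO₂

With the same alkyl group throughout, only the leaving group differentiates the rates.
The more stable X⁻ (or X) is on its own — i.e. the weaker a base it is — the better a leaving group it makes.
CH₃CH₂–N₂⁺ loses N₂: no meaningful conjugate acid; N₂ departs as an exceptionally stable neutral molecule
CH₃CH₂–OTf loses OTf⁻: pKₐ(CF₃SO₃H (triflic acid)) ≈ -14
CH₃CH₂–I loses I⁻: pKₐ(HI) ≈ -10
CH₃CH₂–OC(O)CF₃ loses CF₃COO⁻: pKₐ(CF₃COOH) ≈ 0.2
CH₃CH₂–OC(O)C₆H₄NO₂ loses p-O₂N–C₆H₄–COO⁻: pKₐ(p-nitrobenzoic acid) ≈ 3.4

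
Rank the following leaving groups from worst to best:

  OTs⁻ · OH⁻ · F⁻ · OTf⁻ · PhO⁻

OTf⁻: pKₐ(CF₃SO₃H (triflic acid)) ≈ -14 — charge spread over three oxygens and a CF₃ group; the premier leaving group in synthesis
OTs⁻: pKₐ(p-CH₃C₆H₄SO₃H (TsOH)) ≈ -2.8 — resonance-delocalised arenesulfonate
F⁻: pKₐ(HF) ≈ 3.2
PhO⁻: pKₐ(C₆H₅OH (phenol)) ≈ 10
OH⁻: pKₐ(H₂O) ≈ 15.7 — strong base; essentially never leaves without prior activation
Listed from poorest to best leaving group as asked.

OH⁻ < PhO⁻ < F⁻ < OTs⁻ < OTf⁻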